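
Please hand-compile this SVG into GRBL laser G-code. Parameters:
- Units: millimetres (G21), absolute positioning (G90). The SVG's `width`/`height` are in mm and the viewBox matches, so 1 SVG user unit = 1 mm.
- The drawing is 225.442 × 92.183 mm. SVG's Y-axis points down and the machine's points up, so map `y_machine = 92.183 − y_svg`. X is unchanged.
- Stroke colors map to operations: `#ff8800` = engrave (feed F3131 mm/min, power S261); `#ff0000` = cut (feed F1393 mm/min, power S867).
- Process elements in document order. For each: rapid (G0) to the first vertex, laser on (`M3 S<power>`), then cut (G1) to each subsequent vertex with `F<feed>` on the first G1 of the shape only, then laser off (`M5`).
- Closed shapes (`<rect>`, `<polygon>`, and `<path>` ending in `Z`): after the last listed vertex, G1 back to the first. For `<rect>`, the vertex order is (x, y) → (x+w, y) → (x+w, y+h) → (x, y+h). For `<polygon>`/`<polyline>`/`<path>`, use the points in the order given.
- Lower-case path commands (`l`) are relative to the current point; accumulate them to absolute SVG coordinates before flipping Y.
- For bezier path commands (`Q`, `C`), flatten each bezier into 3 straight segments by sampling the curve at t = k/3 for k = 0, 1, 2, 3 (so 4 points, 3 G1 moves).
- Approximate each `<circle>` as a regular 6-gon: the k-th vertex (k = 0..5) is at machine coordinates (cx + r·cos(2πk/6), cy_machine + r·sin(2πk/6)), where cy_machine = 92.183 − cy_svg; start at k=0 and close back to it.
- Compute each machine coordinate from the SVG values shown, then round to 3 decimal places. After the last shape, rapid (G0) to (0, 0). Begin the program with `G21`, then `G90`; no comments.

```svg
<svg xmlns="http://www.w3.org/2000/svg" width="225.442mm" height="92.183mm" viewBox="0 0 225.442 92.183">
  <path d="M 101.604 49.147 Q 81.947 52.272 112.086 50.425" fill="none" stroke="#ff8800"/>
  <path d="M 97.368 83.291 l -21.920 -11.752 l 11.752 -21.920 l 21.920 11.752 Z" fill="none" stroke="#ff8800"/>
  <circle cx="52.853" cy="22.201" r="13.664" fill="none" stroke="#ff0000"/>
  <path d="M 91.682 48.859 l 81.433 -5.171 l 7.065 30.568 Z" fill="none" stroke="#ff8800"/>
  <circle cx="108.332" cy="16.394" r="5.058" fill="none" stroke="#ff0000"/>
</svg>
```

Since the viewBox matches the mm dimensions, user units are millimetres directly. The only transform is the Y-flip y_m = 92.183 − y_svg.

Shape 1 is a quadratic bezier drawn with `<path>`. Its stroke #ff8800 means engrave at S261, F3131. After flipping Y the toolpath is (101.604,43.036) → (94.032,41.505) → (97.526,41.079) → (112.086,41.758).

Shape 2 is a regular polygon drawn with `<path>`. Its stroke #ff8800 means engrave at S261, F3131. After flipping Y the toolpath is (97.368,8.892) → (75.448,20.644) → (87.200,42.564) → (109.120,30.812) → (97.368,8.892), returning to the start.

Shape 3 is a circle drawn with `<circle>`. Its stroke #ff0000 means cut at S867, F1393. After flipping Y the toolpath is (66.517,69.982) → (59.685,81.815) → (46.021,81.815) → (39.189,69.982) → (46.021,58.149) → (59.685,58.149) → (66.517,69.982), returning to the start.

Shape 4 is a closed polygon drawn with `<path>`. Its stroke #ff8800 means engrave at S261, F3131. After flipping Y the toolpath is (91.682,43.324) → (173.115,48.495) → (180.180,17.927) → (91.682,43.324), returning to the start.

Shape 5 is a circle drawn with `<circle>`. Its stroke #ff0000 means cut at S867, F1393. After flipping Y the toolpath is (113.390,75.789) → (110.861,80.169) → (105.803,80.169) → (103.274,75.789) → (105.803,71.409) → (110.861,71.409) → (113.390,75.789), returning to the start.

G21
G90
G0 X101.604 Y43.036
M3 S261
G1 X94.032 Y41.505 F3131
G1 X97.526 Y41.079
G1 X112.086 Y41.758
M5
G0 X97.368 Y8.892
M3 S261
G1 X75.448 Y20.644 F3131
G1 X87.200 Y42.564
G1 X109.120 Y30.812
G1 X97.368 Y8.892
M5
G0 X66.517 Y69.982
M3 S867
G1 X59.685 Y81.815 F1393
G1 X46.021 Y81.815
G1 X39.189 Y69.982
G1 X46.021 Y58.149
G1 X59.685 Y58.149
G1 X66.517 Y69.982
M5
G0 X91.682 Y43.324
M3 S261
G1 X173.115 Y48.495 F3131
G1 X180.180 Y17.927
G1 X91.682 Y43.324
M5
G0 X113.390 Y75.789
M3 S867
G1 X110.861 Y80.169 F1393
G1 X105.803 Y80.169
G1 X103.274 Y75.789
G1 X105.803 Y71.409
G1 X110.861 Y71.409
G1 X113.390 Y75.789
M5
G0 X0.000 Y0.000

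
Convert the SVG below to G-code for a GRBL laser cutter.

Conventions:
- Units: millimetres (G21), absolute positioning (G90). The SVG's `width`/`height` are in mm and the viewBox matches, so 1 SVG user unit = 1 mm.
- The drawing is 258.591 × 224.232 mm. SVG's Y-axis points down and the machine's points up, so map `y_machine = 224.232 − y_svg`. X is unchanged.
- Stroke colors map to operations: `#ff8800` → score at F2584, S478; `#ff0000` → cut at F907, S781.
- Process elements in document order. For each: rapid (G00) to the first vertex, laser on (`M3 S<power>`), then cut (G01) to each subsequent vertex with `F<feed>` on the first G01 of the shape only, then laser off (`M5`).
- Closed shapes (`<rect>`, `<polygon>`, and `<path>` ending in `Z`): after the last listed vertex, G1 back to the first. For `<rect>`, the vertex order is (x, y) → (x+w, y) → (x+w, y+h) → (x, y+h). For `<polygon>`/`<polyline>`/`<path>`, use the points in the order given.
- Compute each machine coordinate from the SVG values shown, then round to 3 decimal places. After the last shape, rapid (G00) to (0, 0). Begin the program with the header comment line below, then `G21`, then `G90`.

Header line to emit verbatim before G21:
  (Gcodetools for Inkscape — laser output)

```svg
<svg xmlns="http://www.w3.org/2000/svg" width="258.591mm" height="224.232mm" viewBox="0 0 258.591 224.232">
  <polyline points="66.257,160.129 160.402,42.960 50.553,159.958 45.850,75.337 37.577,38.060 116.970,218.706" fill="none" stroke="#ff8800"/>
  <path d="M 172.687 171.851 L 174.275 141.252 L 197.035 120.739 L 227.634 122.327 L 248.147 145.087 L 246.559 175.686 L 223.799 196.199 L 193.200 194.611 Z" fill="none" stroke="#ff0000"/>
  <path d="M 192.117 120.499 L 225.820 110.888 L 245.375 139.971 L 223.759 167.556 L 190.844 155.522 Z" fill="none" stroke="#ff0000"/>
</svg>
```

(Gcodetools for Inkscape — laser output)
G21
G90
G00 X66.257 Y64.103
M3 S478
G01 X160.402 Y181.272 F2584
G01 X50.553 Y64.274
G01 X45.850 Y148.895
G01 X37.577 Y186.172
G01 X116.970 Y5.526
M5
G00 X172.687 Y52.381
M3 S781
G01 X174.275 Y82.980 F907
G01 X197.035 Y103.493
G01 X227.634 Y101.905
G01 X248.147 Y79.145
G01 X246.559 Y48.546
G01 X223.799 Y28.033
G01 X193.200 Y29.621
G01 X172.687 Y52.381
M5
G00 X192.117 Y103.733
M3 S781
G01 X225.820 Y113.344 F907
G01 X245.375 Y84.261
G01 X223.759 Y56.676
G01 X190.844 Y68.710
G01 X192.117 Y103.733
M5
G00 X0.000 Y0.000

viewBox `0 0 258.591 224.232` with mm width/height → 1 unit = 1 mm. Flip: y_m = 224.232 − y_svg.

**Shape 1** — `<polyline>` open polyline, stroke `#ff8800` → score (S478, F2584). Machine vertices: (66.257,64.103) → (160.402,181.272) → (50.553,64.274) → (45.850,148.895) → (37.577,186.172) → (116.970,5.526). Open path.

**Shape 2** — `<path>` regular polygon, stroke `#ff0000` → cut (S781, F907). Machine vertices: (172.687,52.381) → (174.275,82.980) → (197.035,103.493) → (227.634,101.905) → (248.147,79.145) → (246.559,48.546) → (223.799,28.033) → (193.200,29.621) → (172.687,52.381). Closed: final G1 returns to the first vertex.

**Shape 3** — `<path>` regular polygon, stroke `#ff0000` → cut (S781, F907). Machine vertices: (192.117,103.733) → (225.820,113.344) → (245.375,84.261) → (223.759,56.676) → (190.844,68.710) → (192.117,103.733). Closed: final G1 returns to the first vertex.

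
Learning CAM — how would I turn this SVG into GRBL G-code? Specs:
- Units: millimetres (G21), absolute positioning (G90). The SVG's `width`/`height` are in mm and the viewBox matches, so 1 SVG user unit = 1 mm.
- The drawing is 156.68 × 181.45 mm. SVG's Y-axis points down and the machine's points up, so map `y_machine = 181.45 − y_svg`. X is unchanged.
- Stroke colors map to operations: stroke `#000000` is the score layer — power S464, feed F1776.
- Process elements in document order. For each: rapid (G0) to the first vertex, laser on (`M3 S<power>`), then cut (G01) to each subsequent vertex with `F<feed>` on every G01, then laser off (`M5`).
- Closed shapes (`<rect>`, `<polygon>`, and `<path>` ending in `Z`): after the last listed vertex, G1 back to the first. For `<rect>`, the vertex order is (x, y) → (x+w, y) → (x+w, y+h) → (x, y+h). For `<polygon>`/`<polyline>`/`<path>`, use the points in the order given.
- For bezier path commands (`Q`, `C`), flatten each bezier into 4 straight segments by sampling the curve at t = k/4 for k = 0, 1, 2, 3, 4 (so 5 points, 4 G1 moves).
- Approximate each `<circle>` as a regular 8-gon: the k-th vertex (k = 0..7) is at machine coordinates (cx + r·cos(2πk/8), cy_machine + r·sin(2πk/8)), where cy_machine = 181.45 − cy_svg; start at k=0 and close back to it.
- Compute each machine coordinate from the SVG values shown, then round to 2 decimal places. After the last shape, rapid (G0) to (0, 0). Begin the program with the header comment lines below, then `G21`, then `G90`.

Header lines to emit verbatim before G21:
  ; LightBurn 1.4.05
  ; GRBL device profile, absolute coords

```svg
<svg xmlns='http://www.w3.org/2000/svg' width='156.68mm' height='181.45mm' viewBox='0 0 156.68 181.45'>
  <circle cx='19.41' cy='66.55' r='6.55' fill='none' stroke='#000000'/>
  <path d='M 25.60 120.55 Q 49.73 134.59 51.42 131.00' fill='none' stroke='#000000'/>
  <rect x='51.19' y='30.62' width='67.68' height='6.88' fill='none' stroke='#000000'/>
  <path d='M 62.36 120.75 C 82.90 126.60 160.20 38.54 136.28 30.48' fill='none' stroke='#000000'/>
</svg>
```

; LightBurn 1.4.05
; GRBL device profile, absolute coords
G21
G90
G0 X25.96 Y114.90
M3 S464
G01 X24.04 Y119.53 F1776
G01 X19.41 Y121.45 F1776
G01 X14.78 Y119.53 F1776
G01 X12.86 Y114.90 F1776
G01 X14.78 Y110.27 F1776
G01 X19.41 Y108.35 F1776
G01 X24.04 Y110.27 F1776
G01 X25.96 Y114.90 F1776
M5
G0 X25.60 Y60.90
M3 S464
G01 X36.26 Y54.98 F1776
G01 X44.12 Y51.27 F1776
G01 X49.17 Y49.76 F1776
G01 X51.42 Y50.45 F1776
M5
G0 X51.19 Y150.83
M3 S464
G01 X118.87 Y150.83 F1776
G01 X118.87 Y143.95 F1776
G01 X51.19 Y143.95 F1776
G01 X51.19 Y150.83 F1776
M5
G0 X62.36 Y60.70
M3 S464
G01 X85.94 Y71.20 F1776
G01 X115.99 Y100.62 F1776
G01 X137.71 Y132.64 F1776
G01 X136.28 Y150.97 F1776
M5
G0 X0.00 Y0.00

Since the viewBox matches the mm dimensions, user units are millimetres directly. The only transform is the Y-flip y_m = 181.45 − y_svg.

Shape 1 is a circle drawn with `<circle>`. Its stroke #000000 means score at S464, F1776. After flipping Y the toolpath is (25.96,114.90) → (24.04,119.53) → (19.41,121.45) → (14.78,119.53) → (12.86,114.90) → (14.78,110.27) → (19.41,108.35) → (24.04,110.27) → (25.96,114.90), returning to the start.

Shape 2 is a quadratic bezier drawn with `<path>`. Its stroke #000000 means score at S464, F1776. After flipping Y the toolpath is (25.60,60.90) → (36.26,54.98) → (44.12,51.27) → (49.17,49.76) → (51.42,50.45).

Shape 3 is a rectangle drawn with `<rect>`. Its stroke #000000 means score at S464, F1776. After flipping Y the toolpath is (51.19,150.83) → (118.87,150.83) → (118.87,143.95) → (51.19,143.95) → (51.19,150.83), returning to the start.

Shape 4 is a cubic bezier drawn with `<path>`. Its stroke #000000 means score at S464, F1776. After flipping Y the toolpath is (62.36,60.70) → (85.94,71.20) → (115.99,100.62) → (137.71,132.64) → (136.28,150.97).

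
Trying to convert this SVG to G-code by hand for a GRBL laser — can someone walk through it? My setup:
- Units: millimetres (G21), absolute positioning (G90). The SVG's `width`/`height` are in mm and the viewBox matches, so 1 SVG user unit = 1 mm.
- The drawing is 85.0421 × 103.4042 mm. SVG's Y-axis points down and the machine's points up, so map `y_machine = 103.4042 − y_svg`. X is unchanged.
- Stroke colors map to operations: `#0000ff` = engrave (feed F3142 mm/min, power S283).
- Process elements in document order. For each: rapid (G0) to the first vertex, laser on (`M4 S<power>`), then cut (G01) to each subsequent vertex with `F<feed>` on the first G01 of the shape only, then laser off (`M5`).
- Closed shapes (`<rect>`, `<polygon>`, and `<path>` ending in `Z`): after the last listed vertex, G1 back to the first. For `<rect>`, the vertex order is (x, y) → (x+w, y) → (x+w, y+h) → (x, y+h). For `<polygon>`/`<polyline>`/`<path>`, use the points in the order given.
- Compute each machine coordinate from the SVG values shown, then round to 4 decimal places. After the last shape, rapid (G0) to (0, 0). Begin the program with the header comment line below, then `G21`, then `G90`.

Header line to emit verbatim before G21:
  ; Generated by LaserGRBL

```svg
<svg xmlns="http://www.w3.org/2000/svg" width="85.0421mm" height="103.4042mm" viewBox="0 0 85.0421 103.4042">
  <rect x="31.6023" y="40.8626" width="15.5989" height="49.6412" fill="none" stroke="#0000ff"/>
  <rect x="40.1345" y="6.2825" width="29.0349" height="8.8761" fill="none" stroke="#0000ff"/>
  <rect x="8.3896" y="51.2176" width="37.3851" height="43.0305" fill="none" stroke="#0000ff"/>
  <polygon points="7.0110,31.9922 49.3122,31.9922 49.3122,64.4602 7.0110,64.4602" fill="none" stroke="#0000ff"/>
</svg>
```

Since the viewBox matches the mm dimensions, user units are millimetres directly. The only transform is the Y-flip y_m = 103.4042 − y_svg.

Shape 1 is a rectangle drawn with `<rect>`. Its stroke #0000ff means engrave at S283, F3142. After flipping Y the toolpath is (31.6023,62.5416) → (47.2012,62.5416) → (47.2012,12.9004) → (31.6023,12.9004) → (31.6023,62.5416), returning to the start.

Shape 2 is a rectangle drawn with `<rect>`. Its stroke #0000ff means engrave at S283, F3142. After flipping Y the toolpath is (40.1345,97.1217) → (69.1694,97.1217) → (69.1694,88.2456) → (40.1345,88.2456) → (40.1345,97.1217), returning to the start.

Shape 3 is a rectangle drawn with `<rect>`. Its stroke #0000ff means engrave at S283, F3142. After flipping Y the toolpath is (8.3896,52.1866) → (45.7747,52.1866) → (45.7747,9.1561) → (8.3896,9.1561) → (8.3896,52.1866), returning to the start.

Shape 4 is a rectangle drawn with `<polygon>`. Its stroke #0000ff means engrave at S283, F3142. After flipping Y the toolpath is (7.0110,71.4120) → (49.3122,71.4120) → (49.3122,38.9440) → (7.0110,38.9440) → (7.0110,71.4120), returning to the start.

; Generated by LaserGRBL
G21
G90
G0 X31.6023 Y62.5416
M4 S283
G01 X47.2012 Y62.5416 F3142
G01 X47.2012 Y12.9004
G01 X31.6023 Y12.9004
G01 X31.6023 Y62.5416
M5
G0 X40.1345 Y97.1217
M4 S283
G01 X69.1694 Y97.1217 F3142
G01 X69.1694 Y88.2456
G01 X40.1345 Y88.2456
G01 X40.1345 Y97.1217
M5
G0 X8.3896 Y52.1866
M4 S283
G01 X45.7747 Y52.1866 F3142
G01 X45.7747 Y9.1561
G01 X8.3896 Y9.1561
G01 X8.3896 Y52.1866
M5
G0 X7.0110 Y71.4120
M4 S283
G01 X49.3122 Y71.4120 F3142
G01 X49.3122 Y38.9440
G01 X7.0110 Y38.9440
G01 X7.0110 Y71.4120
M5
G0 X0.0000 Y0.0000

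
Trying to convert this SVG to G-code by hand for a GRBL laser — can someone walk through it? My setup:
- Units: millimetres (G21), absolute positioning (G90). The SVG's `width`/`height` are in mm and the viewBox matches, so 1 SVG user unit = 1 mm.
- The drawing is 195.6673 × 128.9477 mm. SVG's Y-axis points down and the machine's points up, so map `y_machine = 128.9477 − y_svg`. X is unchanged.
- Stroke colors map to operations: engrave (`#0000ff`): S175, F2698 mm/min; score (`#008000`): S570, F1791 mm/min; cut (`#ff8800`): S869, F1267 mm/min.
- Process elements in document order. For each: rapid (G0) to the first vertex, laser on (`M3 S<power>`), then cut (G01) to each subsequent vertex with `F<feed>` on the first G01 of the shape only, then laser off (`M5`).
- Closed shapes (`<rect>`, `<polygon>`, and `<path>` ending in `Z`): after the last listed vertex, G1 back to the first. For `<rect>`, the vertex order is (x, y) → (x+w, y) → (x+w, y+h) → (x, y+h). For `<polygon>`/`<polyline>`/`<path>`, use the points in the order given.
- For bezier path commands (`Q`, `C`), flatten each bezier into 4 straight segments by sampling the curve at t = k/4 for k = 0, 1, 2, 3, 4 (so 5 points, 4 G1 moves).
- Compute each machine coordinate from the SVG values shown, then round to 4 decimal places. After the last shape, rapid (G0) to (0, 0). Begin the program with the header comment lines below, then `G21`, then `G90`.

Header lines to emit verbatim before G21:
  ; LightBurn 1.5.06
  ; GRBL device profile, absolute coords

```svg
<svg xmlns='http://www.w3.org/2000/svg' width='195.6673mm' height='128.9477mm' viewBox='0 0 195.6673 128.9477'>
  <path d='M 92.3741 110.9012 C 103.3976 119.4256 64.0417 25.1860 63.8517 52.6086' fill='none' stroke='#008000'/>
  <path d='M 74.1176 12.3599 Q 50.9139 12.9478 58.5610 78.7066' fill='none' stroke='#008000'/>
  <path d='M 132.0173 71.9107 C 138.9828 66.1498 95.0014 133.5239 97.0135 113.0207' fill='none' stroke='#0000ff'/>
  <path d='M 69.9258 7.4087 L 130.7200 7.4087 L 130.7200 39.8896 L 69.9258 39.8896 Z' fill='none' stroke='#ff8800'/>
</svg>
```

; LightBurn 1.5.06
; GRBL device profile, absolute coords
G21
G90
G0 X92.3741 Y18.0465
M3 S570
G01 X92.5947 Y27.4148 F1791
G01 X82.3180 Y54.2796
G01 X69.9387 Y77.6010
G01 X63.8517 Y76.3391
M5
G0 X74.1176 Y116.5878
M3 S570
G01 X64.4439 Y112.2207 F1791
G01 X58.6266 Y99.7072
G01 X56.6656 Y79.0473
G01 X58.5610 Y50.2411
M5
G0 X132.0173 Y57.0370
M3 S175
G01 X129.2036 Y50.1607 F2698
G01 X116.3729 Y30.9536
G01 X102.6135 Y14.5108
G01 X97.0135 Y15.9270
M5
G0 X69.9258 Y121.5390
M3 S869
G01 X130.7200 Y121.5390 F1267
G01 X130.7200 Y89.0581
G01 X69.9258 Y89.0581
G01 X69.9258 Y121.5390
M5
G0 X0.0000 Y0.0000

Since the viewBox matches the mm dimensions, user units are millimetres directly. The only transform is the Y-flip y_m = 128.9477 − y_svg.

Shape 1 is a cubic bezier drawn with `<path>`. Its stroke #008000 means score at S570, F1791. After flipping Y the toolpath is (92.3741,18.0465) → (92.5947,27.4148) → (82.3180,54.2796) → (69.9387,77.6010) → (63.8517,76.3391).

Shape 2 is a quadratic bezier drawn with `<path>`. Its stroke #008000 means score at S570, F1791. After flipping Y the toolpath is (74.1176,116.5878) → (64.4439,112.2207) → (58.6266,99.7072) → (56.6656,79.0473) → (58.5610,50.2411).

Shape 3 is a cubic bezier drawn with `<path>`. Its stroke #0000ff means engrave at S175, F2698. After flipping Y the toolpath is (132.0173,57.0370) → (129.2036,50.1607) → (116.3729,30.9536) → (102.6135,14.5108) → (97.0135,15.9270).

Shape 4 is a rectangle drawn with `<path>`. Its stroke #ff8800 means cut at S869, F1267. After flipping Y the toolpath is (69.9258,121.5390) → (130.7200,121.5390) → (130.7200,89.0581) → (69.9258,89.0581) → (69.9258,121.5390), returning to the start.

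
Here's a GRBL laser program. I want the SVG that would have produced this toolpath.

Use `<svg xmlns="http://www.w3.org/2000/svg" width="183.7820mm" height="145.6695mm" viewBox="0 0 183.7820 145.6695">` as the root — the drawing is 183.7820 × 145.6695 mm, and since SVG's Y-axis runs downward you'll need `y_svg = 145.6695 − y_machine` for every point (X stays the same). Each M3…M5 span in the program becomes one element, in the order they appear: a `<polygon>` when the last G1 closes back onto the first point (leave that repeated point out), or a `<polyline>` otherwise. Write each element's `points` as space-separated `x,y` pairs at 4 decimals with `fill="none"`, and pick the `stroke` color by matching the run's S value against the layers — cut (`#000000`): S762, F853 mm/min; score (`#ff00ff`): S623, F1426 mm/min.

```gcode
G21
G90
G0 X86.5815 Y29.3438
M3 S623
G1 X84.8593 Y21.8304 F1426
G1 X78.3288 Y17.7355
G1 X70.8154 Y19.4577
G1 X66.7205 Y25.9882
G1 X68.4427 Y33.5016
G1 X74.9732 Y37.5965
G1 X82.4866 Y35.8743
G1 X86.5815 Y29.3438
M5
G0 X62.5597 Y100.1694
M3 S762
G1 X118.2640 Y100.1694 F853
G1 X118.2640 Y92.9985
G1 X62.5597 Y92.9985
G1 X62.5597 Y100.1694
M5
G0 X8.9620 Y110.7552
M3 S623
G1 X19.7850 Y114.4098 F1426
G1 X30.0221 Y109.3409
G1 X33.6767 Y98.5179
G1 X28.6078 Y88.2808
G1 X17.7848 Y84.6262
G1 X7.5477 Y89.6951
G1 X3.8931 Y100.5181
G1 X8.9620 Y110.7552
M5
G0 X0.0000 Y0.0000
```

<svg xmlns="http://www.w3.org/2000/svg" width="183.7820mm" height="145.6695mm" viewBox="0 0 183.7820 145.6695">
  <polygon points="86.5815,116.3257 84.8593,123.8391 78.3288,127.9340 70.8154,126.2118 66.7205,119.6813 68.4427,112.1679 74.9732,108.0730 82.4866,109.7952" fill="none" stroke="#ff00ff"/>
  <polygon points="62.5597,45.5001 118.2640,45.5001 118.2640,52.6710 62.5597,52.6710" fill="none" stroke="#000000"/>
  <polygon points="8.9620,34.9143 19.7850,31.2597 30.0221,36.3286 33.6767,47.1516 28.6078,57.3887 17.7848,61.0433 7.5477,55.9744 3.8931,45.1514" fill="none" stroke="#ff00ff"/>
</svg>

y_svg = 145.6695 − y_m.

[1] S623→`#ff00ff` (score); closed run; points: 86.5815,116.3257 84.8593,123.8391 78.3288,127.9340 70.8154,126.2118 66.7205,119.6813 68.4427,112.1679 74.9732,108.0730 82.4866,109.7952

[2] S762→`#000000` (cut); closed run; points: 62.5597,45.5001 118.2640,45.5001 118.2640,52.6710 62.5597,52.6710

[3] S623→`#ff00ff` (score); closed run; points: 8.9620,34.9143 19.7850,31.2597 30.0221,36.3286 33.6767,47.1516 28.6078,57.3887 17.7848,61.0433 7.5477,55.9744 3.8931,45.1514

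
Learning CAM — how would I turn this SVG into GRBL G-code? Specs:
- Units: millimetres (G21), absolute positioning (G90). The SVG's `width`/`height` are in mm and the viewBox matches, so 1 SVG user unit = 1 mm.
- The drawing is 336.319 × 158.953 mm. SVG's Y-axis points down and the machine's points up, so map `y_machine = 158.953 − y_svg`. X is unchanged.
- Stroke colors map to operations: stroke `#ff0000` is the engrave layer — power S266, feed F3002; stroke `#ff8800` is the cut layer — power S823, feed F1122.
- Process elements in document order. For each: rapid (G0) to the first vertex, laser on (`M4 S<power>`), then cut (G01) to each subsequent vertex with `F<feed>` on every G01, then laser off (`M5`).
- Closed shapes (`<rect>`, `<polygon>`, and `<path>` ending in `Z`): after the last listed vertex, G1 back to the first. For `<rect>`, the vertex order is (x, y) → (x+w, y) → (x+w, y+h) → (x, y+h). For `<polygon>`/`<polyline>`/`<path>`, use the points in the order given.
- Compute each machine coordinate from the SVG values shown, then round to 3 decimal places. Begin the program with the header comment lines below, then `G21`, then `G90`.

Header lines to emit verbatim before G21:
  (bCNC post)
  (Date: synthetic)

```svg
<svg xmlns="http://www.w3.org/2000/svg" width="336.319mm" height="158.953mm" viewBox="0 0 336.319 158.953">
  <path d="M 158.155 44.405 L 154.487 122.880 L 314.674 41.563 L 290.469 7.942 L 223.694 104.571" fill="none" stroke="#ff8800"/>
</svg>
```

1 u = 1 mm; y_m = 158.953 − y.

[1] `<path>` open polyline, #ff8800→cut S823 F1122: (158.155,114.548) → (154.487,36.073) → (314.674,117.390) → (290.469,151.011) → (223.694,54.382)

(bCNC post)
(Date: synthetic)
G21
G90
G0 X158.155 Y114.548
M4 S823
G01 X154.487 Y36.073 F1122
G01 X314.674 Y117.390 F1122
G01 X290.469 Y151.011 F1122
G01 X223.694 Y54.382 F1122
M5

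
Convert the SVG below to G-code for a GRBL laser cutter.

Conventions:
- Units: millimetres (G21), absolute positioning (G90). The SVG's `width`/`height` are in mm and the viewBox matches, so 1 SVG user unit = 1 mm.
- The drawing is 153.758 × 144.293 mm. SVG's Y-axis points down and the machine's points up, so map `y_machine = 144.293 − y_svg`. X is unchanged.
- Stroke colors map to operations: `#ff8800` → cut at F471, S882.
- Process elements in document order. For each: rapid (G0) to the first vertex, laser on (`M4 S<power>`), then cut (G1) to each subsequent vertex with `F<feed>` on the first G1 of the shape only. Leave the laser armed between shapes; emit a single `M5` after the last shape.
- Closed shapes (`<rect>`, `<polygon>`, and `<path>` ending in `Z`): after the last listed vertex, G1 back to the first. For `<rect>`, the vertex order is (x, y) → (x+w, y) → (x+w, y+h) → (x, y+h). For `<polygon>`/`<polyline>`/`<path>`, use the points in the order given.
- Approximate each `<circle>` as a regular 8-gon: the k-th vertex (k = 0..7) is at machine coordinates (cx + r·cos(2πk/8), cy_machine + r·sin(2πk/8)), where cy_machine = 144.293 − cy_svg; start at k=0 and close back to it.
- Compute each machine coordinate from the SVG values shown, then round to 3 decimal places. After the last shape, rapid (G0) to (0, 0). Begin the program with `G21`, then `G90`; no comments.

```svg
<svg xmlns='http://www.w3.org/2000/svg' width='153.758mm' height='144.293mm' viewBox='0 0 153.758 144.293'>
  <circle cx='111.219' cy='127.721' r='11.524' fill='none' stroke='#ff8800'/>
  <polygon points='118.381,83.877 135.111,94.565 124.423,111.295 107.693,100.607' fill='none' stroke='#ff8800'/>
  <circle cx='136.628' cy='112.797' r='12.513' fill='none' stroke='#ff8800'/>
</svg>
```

1 u = 1 mm; y_m = 144.293 − y.

[1] `<circle>` circle, #ff8800→cut S882 F471: (122.743,16.572) → (119.368,24.721) → (111.219,28.096) → (103.070,24.721) → (99.695,16.572) → (103.070,8.423) → (111.219,5.048) → (119.368,8.423) → (122.743,16.572) (closed)

[2] `<polygon>` regular polygon, #ff8800→cut S882 F471: (118.381,60.416) → (135.111,49.728) → (124.423,32.998) → (107.693,43.686) → (118.381,60.416) (closed)

[3] `<circle>` circle, #ff8800→cut S882 F471: (149.141,31.496) → (145.476,40.344) → (136.628,44.009) → (127.780,40.344) → (124.115,31.496) → (127.780,22.648) → (136.628,18.983) → (145.476,22.648) → (149.141,31.496) (closed)

G21
G90
G0 X122.743 Y16.572
M4 S882
G1 X119.368 Y24.721 F471
G1 X111.219 Y28.096
G1 X103.070 Y24.721
G1 X99.695 Y16.572
G1 X103.070 Y8.423
G1 X111.219 Y5.048
G1 X119.368 Y8.423
G1 X122.743 Y16.572
G0 X118.381 Y60.416
M4 S882
G1 X135.111 Y49.728 F471
G1 X124.423 Y32.998
G1 X107.693 Y43.686
G1 X118.381 Y60.416
G0 X149.141 Y31.496
M4 S882
G1 X145.476 Y40.344 F471
G1 X136.628 Y44.009
G1 X127.780 Y40.344
G1 X124.115 Y31.496
G1 X127.780 Y22.648
G1 X136.628 Y18.983
G1 X145.476 Y22.648
G1 X149.141 Y31.496
M5
G0 X0.000 Y0.000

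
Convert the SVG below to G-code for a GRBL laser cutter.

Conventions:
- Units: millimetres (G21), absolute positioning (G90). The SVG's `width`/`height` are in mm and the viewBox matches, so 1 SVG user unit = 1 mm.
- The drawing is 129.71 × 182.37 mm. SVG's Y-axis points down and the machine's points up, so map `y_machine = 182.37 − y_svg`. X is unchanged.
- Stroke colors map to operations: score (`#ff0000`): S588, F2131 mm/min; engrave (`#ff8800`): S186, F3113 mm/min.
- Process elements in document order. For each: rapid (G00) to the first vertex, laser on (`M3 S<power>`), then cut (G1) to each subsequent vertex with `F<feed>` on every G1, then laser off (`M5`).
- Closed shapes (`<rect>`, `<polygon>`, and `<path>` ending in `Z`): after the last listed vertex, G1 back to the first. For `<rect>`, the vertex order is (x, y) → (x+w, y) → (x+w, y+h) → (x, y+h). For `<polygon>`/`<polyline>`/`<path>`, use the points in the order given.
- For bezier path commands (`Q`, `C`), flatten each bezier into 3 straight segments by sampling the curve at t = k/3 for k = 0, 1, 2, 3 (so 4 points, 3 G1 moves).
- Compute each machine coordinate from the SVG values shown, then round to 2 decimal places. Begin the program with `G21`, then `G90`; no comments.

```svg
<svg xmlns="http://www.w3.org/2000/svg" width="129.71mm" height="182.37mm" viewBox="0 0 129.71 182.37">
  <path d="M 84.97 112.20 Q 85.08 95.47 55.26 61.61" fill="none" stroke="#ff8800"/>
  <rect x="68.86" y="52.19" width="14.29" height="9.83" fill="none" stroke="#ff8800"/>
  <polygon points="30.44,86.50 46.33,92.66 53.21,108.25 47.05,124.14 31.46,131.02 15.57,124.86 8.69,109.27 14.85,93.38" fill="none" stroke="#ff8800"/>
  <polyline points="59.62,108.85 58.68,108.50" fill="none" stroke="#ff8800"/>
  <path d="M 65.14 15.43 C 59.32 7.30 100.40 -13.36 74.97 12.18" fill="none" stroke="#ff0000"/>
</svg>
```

viewBox `0 0 129.71 182.37` with mm width/height → 1 unit = 1 mm. Flip: y_m = 182.37 − y_svg.

**Shape 1** — `<path>` quadratic bezier, stroke `#ff8800` → engrave (S186, F3113). Control points (SVG): P0=(84.97,112.20), P1=(85.08,95.47), P2=(55.26,61.61); sampled at t=k/3. Machine vertices: (84.97,70.17) → (81.72,83.23) → (71.81,100.09) → (55.26,120.76). Open path.

**Shape 2** — `<rect>` rectangle, stroke `#ff8800` → engrave (S186, F3113). Machine vertices: (68.86,130.18) → (83.15,130.18) → (83.15,120.35) → (68.86,120.35) → (68.86,130.18). Closed: final G1 returns to the first vertex.

**Shape 3** — `<polygon>` regular polygon, stroke `#ff8800` → engrave (S186, F3113). Machine vertices: (30.44,95.87) → (46.33,89.71) → (53.21,74.12) → (47.05,58.23) → (31.46,51.35) → (15.57,57.51) → (8.69,73.10) → (14.85,88.99) → (30.44,95.87). Closed: final G1 returns to the first vertex.

**Shape 4** — `<polyline>` line segment, stroke `#ff8800` → engrave (S186, F3113). Machine vertices: (59.62,73.52) → (58.68,73.87). Open path.

**Shape 5** — `<path>` cubic bezier, stroke `#ff0000` → score (S588, F2131). Control points (SVG): P0=(65.14,15.43), P1=(59.32,7.30), P2=(100.40,-13.36), P3=(74.97,12.18); sampled at t=k/3. Machine vertices: (65.14,166.94) → (70.75,177.07) → (82.43,182.51) → (74.97,170.19). Open path.

G21
G90
G00 X84.97 Y70.17
M3 S186
G1 X81.72 Y83.23 F3113
G1 X71.81 Y100.09 F3113
G1 X55.26 Y120.76 F3113
M5
G00 X68.86 Y130.18
M3 S186
G1 X83.15 Y130.18 F3113
G1 X83.15 Y120.35 F3113
G1 X68.86 Y120.35 F3113
G1 X68.86 Y130.18 F3113
M5
G00 X30.44 Y95.87
M3 S186
G1 X46.33 Y89.71 F3113
G1 X53.21 Y74.12 F3113
G1 X47.05 Y58.23 F3113
G1 X31.46 Y51.35 F3113
G1 X15.57 Y57.51 F3113
G1 X8.69 Y73.10 F3113
G1 X14.85 Y88.99 F3113
G1 X30.44 Y95.87 F3113
M5
G00 X59.62 Y73.52
M3 S186
G1 X58.68 Y73.87 F3113
M5
G00 X65.14 Y166.94
M3 S588
G1 X70.75 Y177.07 F2131
G1 X82.43 Y182.51 F2131
G1 X74.97 Y170.19 F2131
M5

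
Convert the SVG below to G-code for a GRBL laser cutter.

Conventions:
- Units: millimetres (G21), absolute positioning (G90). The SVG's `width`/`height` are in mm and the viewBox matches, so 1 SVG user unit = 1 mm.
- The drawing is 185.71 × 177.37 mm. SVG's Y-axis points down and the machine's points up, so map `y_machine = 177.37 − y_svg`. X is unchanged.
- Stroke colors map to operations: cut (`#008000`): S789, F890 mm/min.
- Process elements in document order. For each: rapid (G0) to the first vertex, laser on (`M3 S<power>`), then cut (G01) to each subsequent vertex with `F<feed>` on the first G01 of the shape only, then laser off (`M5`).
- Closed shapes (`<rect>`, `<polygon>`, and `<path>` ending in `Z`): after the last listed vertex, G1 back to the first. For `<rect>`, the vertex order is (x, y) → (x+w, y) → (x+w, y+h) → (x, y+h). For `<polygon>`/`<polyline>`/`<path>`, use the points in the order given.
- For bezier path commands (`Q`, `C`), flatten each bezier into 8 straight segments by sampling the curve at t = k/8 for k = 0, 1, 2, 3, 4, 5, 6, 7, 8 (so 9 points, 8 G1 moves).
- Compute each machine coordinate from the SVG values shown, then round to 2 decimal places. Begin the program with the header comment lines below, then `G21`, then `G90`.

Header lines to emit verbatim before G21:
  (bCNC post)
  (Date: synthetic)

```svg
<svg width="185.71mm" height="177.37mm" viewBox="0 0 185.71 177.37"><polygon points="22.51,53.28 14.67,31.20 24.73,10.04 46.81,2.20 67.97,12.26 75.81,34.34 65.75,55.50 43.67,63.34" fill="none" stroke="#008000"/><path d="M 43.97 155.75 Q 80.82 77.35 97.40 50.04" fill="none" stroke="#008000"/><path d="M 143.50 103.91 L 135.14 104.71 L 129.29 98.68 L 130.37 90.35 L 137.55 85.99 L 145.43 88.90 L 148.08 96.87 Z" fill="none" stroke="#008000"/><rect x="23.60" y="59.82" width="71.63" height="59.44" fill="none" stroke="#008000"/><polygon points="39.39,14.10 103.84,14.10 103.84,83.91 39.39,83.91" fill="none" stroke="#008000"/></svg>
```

1 u = 1 mm; y_m = 177.37 − y.

[1] `<polygon>` regular polygon, #008000→cut S789 F890: (22.51,124.09) → (14.67,146.17) → (24.73,167.33) → (46.81,175.17) → (67.97,165.11) → (75.81,143.03) → (65.75,121.87) → (43.67,114.03) → (22.51,124.09) (closed)

[2] `<path>` quadratic bezier, #008000→cut S789 F890: (43.97,21.62) → (52.87,40.42) → (61.13,57.63) → (68.76,73.24) → (75.75,87.25) → (82.11,99.66) → (87.84,110.48) → (92.94,119.70) → (97.40,127.33)

[3] `<path>` regular polygon, #008000→cut S789 F890: (143.50,73.46) → (135.14,72.66) → (129.29,78.69) → (130.37,87.02) → (137.55,91.38) → (145.43,88.47) → (148.08,80.50) → (143.50,73.46) (closed)

[4] `<rect>` rectangle, #008000→cut S789 F890: (23.60,117.55) → (95.23,117.55) → (95.23,58.11) → (23.60,58.11) → (23.60,117.55) (closed)

[5] `<polygon>` rectangle, #008000→cut S789 F890: (39.39,163.27) → (103.84,163.27) → (103.84,93.46) → (39.39,93.46) → (39.39,163.27) (closed)

(bCNC post)
(Date: synthetic)
G21
G90
G0 X22.51 Y124.09
M3 S789
G01 X14.67 Y146.17 F890
G01 X24.73 Y167.33
G01 X46.81 Y175.17
G01 X67.97 Y165.11
G01 X75.81 Y143.03
G01 X65.75 Y121.87
G01 X43.67 Y114.03
G01 X22.51 Y124.09
M5
G0 X43.97 Y21.62
M3 S789
G01 X52.87 Y40.42 F890
G01 X61.13 Y57.63
G01 X68.76 Y73.24
G01 X75.75 Y87.25
G01 X82.11 Y99.66
G01 X87.84 Y110.48
G01 X92.94 Y119.70
G01 X97.40 Y127.33
M5
G0 X143.50 Y73.46
M3 S789
G01 X135.14 Y72.66 F890
G01 X129.29 Y78.69
G01 X130.37 Y87.02
G01 X137.55 Y91.38
G01 X145.43 Y88.47
G01 X148.08 Y80.50
G01 X143.50 Y73.46
M5
G0 X23.60 Y117.55
M3 S789
G01 X95.23 Y117.55 F890
G01 X95.23 Y58.11
G01 X23.60 Y58.11
G01 X23.60 Y117.55
M5
G0 X39.39 Y163.27
M3 S789
G01 X103.84 Y163.27 F890
G01 X103.84 Y93.46
G01 X39.39 Y93.46
G01 X39.39 Y163.27
M5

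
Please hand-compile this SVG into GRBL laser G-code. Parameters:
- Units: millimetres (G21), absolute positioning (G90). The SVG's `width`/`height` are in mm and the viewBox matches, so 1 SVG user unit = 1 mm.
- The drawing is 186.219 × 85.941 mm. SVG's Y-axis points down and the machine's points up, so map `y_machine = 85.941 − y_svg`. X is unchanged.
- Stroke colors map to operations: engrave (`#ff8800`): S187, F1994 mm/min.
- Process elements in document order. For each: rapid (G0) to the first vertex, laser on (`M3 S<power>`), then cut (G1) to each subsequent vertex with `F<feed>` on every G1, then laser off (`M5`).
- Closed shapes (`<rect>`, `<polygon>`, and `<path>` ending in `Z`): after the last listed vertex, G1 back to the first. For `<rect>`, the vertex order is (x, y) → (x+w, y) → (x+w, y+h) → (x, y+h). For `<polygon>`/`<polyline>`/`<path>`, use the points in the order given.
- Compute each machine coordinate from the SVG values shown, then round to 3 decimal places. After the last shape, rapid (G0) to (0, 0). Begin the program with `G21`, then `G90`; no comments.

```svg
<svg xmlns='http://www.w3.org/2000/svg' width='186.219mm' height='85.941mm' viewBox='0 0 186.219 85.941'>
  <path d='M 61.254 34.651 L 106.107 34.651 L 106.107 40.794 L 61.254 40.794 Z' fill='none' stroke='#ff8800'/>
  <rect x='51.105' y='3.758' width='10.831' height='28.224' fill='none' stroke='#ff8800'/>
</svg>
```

Since the viewBox matches the mm dimensions, user units are millimetres directly. The only transform is the Y-flip y_m = 85.941 − y_svg.

Shape 1 is a rectangle drawn with `<path>`. Its stroke #ff8800 means engrave at S187, F1994. After flipping Y the toolpath is (61.254,51.290) → (106.107,51.290) → (106.107,45.147) → (61.254,45.147) → (61.254,51.290), returning to the start.

Shape 2 is a rectangle drawn with `<rect>`. Its stroke #ff8800 means engrave at S187, F1994. After flipping Y the toolpath is (51.105,82.183) → (61.936,82.183) → (61.936,53.959) → (51.105,53.959) → (51.105,82.183), returning to the start.

G21
G90
G0 X61.254 Y51.290
M3 S187
G1 X106.107 Y51.290 F1994
G1 X106.107 Y45.147 F1994
G1 X61.254 Y45.147 F1994
G1 X61.254 Y51.290 F1994
M5
G0 X51.105 Y82.183
M3 S187
G1 X61.936 Y82.183 F1994
G1 X61.936 Y53.959 F1994
G1 X51.105 Y53.959 F1994
G1 X51.105 Y82.183 F1994
M5
G0 X0.000 Y0.000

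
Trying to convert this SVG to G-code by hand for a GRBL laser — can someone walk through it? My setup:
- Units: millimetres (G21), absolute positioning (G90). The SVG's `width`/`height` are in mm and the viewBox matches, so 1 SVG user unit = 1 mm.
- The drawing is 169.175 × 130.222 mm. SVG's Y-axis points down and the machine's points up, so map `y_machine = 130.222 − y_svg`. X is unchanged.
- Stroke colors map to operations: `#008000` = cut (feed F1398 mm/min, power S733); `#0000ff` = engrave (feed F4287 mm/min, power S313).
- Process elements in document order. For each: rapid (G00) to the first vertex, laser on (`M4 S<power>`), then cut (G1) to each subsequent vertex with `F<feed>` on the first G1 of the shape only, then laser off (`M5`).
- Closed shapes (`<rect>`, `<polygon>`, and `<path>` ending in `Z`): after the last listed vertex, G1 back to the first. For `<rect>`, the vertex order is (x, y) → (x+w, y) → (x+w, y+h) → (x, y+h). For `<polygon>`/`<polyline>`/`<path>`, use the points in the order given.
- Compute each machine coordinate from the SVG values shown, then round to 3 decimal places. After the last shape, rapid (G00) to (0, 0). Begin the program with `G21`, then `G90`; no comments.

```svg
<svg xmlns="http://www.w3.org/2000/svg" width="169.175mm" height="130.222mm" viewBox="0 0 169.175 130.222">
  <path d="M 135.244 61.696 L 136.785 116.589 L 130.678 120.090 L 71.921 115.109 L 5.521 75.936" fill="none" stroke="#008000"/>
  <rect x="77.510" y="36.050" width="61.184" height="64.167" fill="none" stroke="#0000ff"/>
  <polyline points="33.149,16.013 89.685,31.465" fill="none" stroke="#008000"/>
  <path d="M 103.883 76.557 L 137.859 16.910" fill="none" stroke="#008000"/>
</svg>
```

Since the viewBox matches the mm dimensions, user units are millimetres directly. The only transform is the Y-flip y_m = 130.222 − y_svg.

Shape 1 is a open polyline drawn with `<path>`. Its stroke #008000 means cut at S733, F1398. After flipping Y the toolpath is (135.244,68.526) → (136.785,13.633) → (130.678,10.132) → (71.921,15.113) → (5.521,54.286).

Shape 2 is a rectangle drawn with `<rect>`. Its stroke #0000ff means engrave at S313, F4287. After flipping Y the toolpath is (77.510,94.172) → (138.694,94.172) → (138.694,30.005) → (77.510,30.005) → (77.510,94.172), returning to the start.

Shape 3 is a line segment drawn with `<polyline>`. Its stroke #008000 means cut at S733, F1398. After flipping Y the toolpath is (33.149,114.209) → (89.685,98.757).

Shape 4 is a line segment drawn with `<path>`. Its stroke #008000 means cut at S733, F1398. After flipping Y the toolpath is (103.883,53.665) → (137.859,113.312).

G21
G90
G00 X135.244 Y68.526
M4 S733
G1 X136.785 Y13.633 F1398
G1 X130.678 Y10.132
G1 X71.921 Y15.113
G1 X5.521 Y54.286
M5
G00 X77.510 Y94.172
M4 S313
G1 X138.694 Y94.172 F4287
G1 X138.694 Y30.005
G1 X77.510 Y30.005
G1 X77.510 Y94.172
M5
G00 X33.149 Y114.209
M4 S733
G1 X89.685 Y98.757 F1398
M5
G00 X103.883 Y53.665
M4 S733
G1 X137.859 Y113.312 F1398
M5
G00 X0.000 Y0.000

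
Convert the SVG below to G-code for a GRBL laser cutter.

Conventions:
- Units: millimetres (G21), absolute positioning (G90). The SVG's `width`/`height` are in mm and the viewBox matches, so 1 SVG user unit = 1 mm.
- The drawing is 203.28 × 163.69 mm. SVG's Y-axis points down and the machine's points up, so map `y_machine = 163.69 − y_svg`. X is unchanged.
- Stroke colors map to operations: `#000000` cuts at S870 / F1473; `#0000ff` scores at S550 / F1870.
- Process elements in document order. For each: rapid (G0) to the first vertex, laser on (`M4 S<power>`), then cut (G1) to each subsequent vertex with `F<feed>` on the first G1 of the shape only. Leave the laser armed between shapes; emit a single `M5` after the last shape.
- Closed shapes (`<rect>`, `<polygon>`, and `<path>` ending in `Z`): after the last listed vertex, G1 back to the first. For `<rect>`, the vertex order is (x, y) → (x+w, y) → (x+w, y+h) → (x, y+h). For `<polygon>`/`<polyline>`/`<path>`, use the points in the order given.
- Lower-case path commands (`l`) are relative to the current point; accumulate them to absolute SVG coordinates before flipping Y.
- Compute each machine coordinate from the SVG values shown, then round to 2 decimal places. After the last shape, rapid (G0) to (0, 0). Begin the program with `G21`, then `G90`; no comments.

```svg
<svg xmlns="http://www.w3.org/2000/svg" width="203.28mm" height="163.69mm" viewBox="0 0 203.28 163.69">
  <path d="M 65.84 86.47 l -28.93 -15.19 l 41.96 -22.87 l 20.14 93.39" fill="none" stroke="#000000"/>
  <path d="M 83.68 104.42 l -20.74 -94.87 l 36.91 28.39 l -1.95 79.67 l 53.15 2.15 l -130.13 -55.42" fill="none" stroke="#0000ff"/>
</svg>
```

G21
G90
G0 X65.84 Y77.22
M4 S870
G1 X36.91 Y92.41 F1473
G1 X78.87 Y115.28
G1 X99.01 Y21.89
G0 X83.68 Y59.27
M4 S550
G1 X62.94 Y154.14 F1870
G1 X99.85 Y125.75
G1 X97.90 Y46.08
G1 X151.05 Y43.93
G1 X20.92 Y99.35
M5
G0 X0.00 Y0.00

Since the viewBox matches the mm dimensions, user units are millimetres directly. The only transform is the Y-flip y_m = 163.69 − y_svg.

Shape 1 is a open polyline drawn with `<path>`. Its stroke #000000 means cut at S870, F1473. After flipping Y the toolpath is (65.84,77.22) → (36.91,92.41) → (78.87,115.28) → (99.01,21.89).

Shape 2 is a open polyline drawn with `<path>`. Its stroke #0000ff means score at S550, F1870. After flipping Y the toolpath is (83.68,59.27) → (62.94,154.14) → (99.85,125.75) → (97.90,46.08) → (151.05,43.93) → (20.92,99.35).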